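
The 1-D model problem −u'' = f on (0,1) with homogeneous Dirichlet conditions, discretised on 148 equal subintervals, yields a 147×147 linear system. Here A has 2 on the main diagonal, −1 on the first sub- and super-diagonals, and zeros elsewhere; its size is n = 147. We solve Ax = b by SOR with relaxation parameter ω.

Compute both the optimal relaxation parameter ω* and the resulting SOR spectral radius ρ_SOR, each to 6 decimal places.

ω* = 1.958432, ρ_SOR = 0.958432

[ρ_J] n=147: ρ(B_J) = cos(π/(n+1)) = cos(π/148) = 0.999775.
root = sin(π/148) = 0.0212254  (since 1−cos² = sin²).
Young: ω* = 2/(1+√(1−ρ_J²)) = 2/(1+0.0212254) = 2/1.0212254 = 1.958432.
At ω = 1.958432 every |λ(B_ω)| = ω−1, so ρ_SOR = 0.958432.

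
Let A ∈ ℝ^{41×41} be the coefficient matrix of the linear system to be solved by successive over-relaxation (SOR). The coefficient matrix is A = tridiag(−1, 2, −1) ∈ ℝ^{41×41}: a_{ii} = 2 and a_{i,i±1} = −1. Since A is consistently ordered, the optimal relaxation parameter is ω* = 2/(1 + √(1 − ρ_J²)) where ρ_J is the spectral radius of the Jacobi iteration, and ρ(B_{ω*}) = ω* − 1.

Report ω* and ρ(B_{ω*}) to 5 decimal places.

ω* = 1.86093, ρ_SOR = 0.86093

With n=41, ρ(Jacobi) = cos(π/42) = 0.99720.
root = sin(π/42) = 0.074730  (since 1−cos² = sin²).
Young: ω* = 2/(1+√(1−ρ_J²)) = 2/(1+0.074730) = 2/1.074730 = 1.86093.
[ρ_SOR] ω* − 1 = 0.86093.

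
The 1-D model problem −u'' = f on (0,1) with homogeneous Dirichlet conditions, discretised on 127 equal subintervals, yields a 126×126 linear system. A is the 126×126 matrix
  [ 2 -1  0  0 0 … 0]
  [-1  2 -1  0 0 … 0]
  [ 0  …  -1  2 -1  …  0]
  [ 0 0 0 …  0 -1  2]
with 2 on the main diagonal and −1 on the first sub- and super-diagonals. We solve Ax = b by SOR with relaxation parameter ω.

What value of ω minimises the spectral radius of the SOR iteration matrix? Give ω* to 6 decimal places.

B_J for the 126×126 system has eigenvalues cos(kπ/127); ρ_J = cos(π/127) = 0.999694.
√(1−ρ_J²) = |sin(π/127)| = 0.0247344
Young: ω* = 2/(1+√(1−ρ_J²)) = 2/(1+0.0247344) = 2/1.0247344 = 1.951725.
Hence ρ(B_{ω*}) = 1.951725 − 1 = 0.951725.

ω* = 1.951725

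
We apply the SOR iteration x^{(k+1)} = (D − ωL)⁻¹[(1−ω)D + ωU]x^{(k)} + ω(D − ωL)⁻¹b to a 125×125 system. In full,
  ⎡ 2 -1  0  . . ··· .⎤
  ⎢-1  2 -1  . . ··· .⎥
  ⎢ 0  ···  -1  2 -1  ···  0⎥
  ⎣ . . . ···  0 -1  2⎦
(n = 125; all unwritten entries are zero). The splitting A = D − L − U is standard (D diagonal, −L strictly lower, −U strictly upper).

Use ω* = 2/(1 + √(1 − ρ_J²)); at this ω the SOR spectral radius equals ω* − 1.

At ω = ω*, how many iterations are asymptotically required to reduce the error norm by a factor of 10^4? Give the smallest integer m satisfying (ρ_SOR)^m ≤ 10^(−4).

m = 185

n=125: λ(B_J) = 1 − λ(A)/2 = cos(kπ/126); k=1 gives ρ_J = 0.9996892.
√(1−ρ_J²) simplifies to sin(π/126) = 0.0249307.
ω* = 2/(1 + 0.0249307) = 2/1.0249307 = 1.9513514.
Hence ρ(B_{ω*}) = 1.9513514 − 1 = 0.9513514.
Need (0.9513514)^m ≤ 10^(−4): m ≥ 4·ln10/|ln 0.9513514| = 9.21034/0.0498718 = 184.680 ⇒ m = 185.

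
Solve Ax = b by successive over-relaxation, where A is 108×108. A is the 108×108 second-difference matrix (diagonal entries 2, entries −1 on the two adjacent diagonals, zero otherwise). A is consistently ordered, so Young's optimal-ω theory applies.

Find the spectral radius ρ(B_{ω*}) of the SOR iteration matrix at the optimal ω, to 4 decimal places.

ρ_SOR = 0.9440

½·tridiag(1,0,1) at n=108: λ_k = cos(kπ/109); max |λ| at k=1 ⇒ ρ_J = cos(π/109) ≈ 0.9996.
√(1 − cos²(π/109)) = sin(π/109) ≈ 0.02882.
ω* = 2/(1 + 0.02882) = 2/1.02882 = 1.9440.
ρ(B_{ω*}) = ω*−1 = 0.9440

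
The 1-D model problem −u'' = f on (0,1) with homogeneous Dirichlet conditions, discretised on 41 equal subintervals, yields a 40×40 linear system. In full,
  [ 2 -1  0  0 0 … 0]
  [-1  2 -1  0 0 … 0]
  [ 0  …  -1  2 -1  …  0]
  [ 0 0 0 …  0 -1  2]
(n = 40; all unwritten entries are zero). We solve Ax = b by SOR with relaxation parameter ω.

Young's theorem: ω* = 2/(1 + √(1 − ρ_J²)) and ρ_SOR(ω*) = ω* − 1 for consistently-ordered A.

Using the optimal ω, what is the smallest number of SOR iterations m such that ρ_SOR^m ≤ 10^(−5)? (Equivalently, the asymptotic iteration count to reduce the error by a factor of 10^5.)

spectrum of D⁻¹(L+U) = {cos(kπ/41) : 1≤k≤40}; ρ_J = cos(π/41) = 0.9970658.
root = sin(π/41) = 0.0765493  (since 1−cos² = sin²).
Young: ω* = 2/(1+√(1−ρ_J²)) = 2/(1+0.0765493) = 2/1.0765493 = 1.8577877.
Hence ρ(B_{ω*}) = 1.8577877 − 1 = 0.8577877.
For 5 digits: m = 5·ln10 / (−ln 0.8577877) = 11.5129/0.153399 = 75.052; round up → m = 76.

m = 76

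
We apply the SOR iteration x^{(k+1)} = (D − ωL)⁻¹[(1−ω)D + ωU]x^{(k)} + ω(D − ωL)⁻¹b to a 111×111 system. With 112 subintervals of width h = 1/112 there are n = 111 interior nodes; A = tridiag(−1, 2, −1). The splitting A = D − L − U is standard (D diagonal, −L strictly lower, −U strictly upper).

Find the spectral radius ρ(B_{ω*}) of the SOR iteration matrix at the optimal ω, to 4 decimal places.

ρ_SOR = 0.9454

With n=111, ρ(Jacobi) = cos(π/112) = 0.9996.
√(1 − cos²(π/112)) = sin(π/112) ≈ 0.02805.
ω* = 2/(1+0.02805) = 1.9454
and ρ(B_{ω*}) = 1.9454 − 1 = 0.9454.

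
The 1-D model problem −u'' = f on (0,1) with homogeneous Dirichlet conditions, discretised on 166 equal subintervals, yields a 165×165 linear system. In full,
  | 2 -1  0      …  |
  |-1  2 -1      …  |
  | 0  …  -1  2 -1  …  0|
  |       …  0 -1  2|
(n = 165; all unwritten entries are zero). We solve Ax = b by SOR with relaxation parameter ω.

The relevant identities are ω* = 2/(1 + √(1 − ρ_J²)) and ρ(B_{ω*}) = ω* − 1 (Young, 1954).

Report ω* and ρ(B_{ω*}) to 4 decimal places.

spectrum of D⁻¹(L+U) = {cos(kπ/166) : 1≤k≤165}; ρ_J = cos(π/166) = 0.9998.
1 − cos²(π/166) = sin²(π/166) ⇒ √(1−ρ_J²) = sin(π/166) = 0.01892.
ω* = 2/(1+0.01892) = 1.9629
Hence ρ(B_{ω*}) = 1.9629 − 1 = 0.9629.

ω* = 1.9629, ρ_SOR = 0.9629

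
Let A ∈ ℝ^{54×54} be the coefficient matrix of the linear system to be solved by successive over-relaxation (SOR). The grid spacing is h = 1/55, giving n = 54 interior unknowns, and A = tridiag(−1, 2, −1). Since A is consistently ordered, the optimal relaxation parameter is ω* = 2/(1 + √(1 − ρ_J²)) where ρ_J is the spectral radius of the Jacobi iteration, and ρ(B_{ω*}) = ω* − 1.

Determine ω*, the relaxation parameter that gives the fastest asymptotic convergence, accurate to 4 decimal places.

ω* = 1.8920

[ρ_J] n=54: ρ(B_J) = cos(π/(n+1)) = cos(π/55) = 0.9984.
√(1 − cos²(π/55)) = sin(π/55) ≈ 0.05709.
Then 2/(1+√(1−ρ_J²)) = 2/(1+0.05709); ω* = 2/1.05709 = 1.8920.
[ρ_SOR] ω* − 1 = 0.8920.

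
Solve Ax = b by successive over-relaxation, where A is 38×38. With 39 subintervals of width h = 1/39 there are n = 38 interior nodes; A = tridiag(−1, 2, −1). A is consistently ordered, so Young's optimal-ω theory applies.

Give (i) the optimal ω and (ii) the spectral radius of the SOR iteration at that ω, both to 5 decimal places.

ω* = 1.85105, ρ_SOR = 0.85105

With n=38, ρ(Jacobi) = cos(π/39) = 0.99676.
root = sin(π/39) = 0.080467  (since 1−cos² = sin²).
Then 2/(1+√(1−ρ_J²)) = 2/(1+0.080467); ω* = 2/1.080467 = 1.85105.
and ρ(B_{ω*}) = 1.85105 − 1 = 0.85105.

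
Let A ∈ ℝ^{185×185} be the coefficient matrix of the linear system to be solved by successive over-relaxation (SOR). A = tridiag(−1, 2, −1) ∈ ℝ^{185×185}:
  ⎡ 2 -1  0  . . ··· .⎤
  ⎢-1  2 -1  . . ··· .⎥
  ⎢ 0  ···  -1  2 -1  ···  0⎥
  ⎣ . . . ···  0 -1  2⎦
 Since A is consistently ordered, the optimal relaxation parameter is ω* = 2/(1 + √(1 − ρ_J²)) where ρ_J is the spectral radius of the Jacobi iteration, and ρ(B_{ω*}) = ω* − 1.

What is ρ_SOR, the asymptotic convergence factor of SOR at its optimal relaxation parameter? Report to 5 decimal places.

ρ_SOR = 0.96678

[ρ_J] n=185: ρ(B_J) = cos(π/(n+1)) = cos(π/186) = 0.99986.
√(1−ρ_J²) = |sin(π/186)| = 0.016889
Then 2/(1+√(1−ρ_J²)) = 2/(1+0.016889); ω* = 2/1.016889 = 1.96678.
and ρ(B_{ω*}) = 1.96678 − 1 = 0.96678.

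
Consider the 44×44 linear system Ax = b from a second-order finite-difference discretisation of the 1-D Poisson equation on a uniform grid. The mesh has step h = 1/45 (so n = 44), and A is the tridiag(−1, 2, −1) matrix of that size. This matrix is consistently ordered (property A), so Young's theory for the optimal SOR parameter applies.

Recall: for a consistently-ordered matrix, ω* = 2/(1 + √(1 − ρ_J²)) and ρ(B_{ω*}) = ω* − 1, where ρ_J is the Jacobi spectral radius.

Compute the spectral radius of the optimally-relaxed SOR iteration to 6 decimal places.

ρ_SOR = 0.869584

With n=44, ρ(Jacobi) = cos(π/45) = 0.997564.
root = sin(π/45) = 0.0697565  (since 1−cos² = sin²).
ω* = 2/(1 + 0.0697565) = 2/1.0697565 = 1.869584.
At ω = 1.869584 every |λ(B_ω)| = ω−1, so ρ_SOR = 0.869584.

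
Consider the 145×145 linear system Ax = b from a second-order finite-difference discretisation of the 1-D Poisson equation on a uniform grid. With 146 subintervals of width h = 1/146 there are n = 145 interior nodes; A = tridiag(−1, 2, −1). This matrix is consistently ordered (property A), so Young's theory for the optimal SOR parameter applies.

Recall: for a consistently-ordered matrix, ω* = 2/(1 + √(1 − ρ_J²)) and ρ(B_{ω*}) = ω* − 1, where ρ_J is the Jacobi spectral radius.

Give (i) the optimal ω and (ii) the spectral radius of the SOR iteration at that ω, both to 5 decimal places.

B_J for the 145×145 system has eigenvalues cos(kπ/146); ρ_J = cos(π/146) = 0.99977.
√(1−ρ_J²) simplifies to sin(π/146) = 0.021516.
Young: ω* = 2/(1+√(1−ρ_J²)) = 2/(1+0.021516) = 2/1.021516 = 1.95787.
[ρ_SOR] ω* − 1 = 0.95787.

ω* = 1.95787, ρ_SOR = 0.95787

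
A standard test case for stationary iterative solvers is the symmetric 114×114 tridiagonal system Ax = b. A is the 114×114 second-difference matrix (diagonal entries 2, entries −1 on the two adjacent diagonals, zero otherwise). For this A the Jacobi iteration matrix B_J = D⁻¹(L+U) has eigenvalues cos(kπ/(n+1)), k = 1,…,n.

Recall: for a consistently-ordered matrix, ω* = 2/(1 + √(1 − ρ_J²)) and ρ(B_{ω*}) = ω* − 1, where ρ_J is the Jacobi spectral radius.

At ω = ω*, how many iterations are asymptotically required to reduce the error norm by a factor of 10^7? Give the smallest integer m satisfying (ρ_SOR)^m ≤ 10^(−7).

m = 295

B_J for the 114×114 system has eigenvalues cos(kπ/115); ρ_J = cos(π/115) = 0.9996269.
1 − cos²(π/115) = sin²(π/115) ⇒ √(1−ρ_J²) = sin(π/115) = 0.0273148.
ω* = 2/(1 + 0.0273148) = 2/1.0273148 = 1.9468229.
ρ_SOR = ω* − 1 = 1.9468229 − 1 = 0.9468229.
(0.9468229)^m ≤ 10^{−7}  ⇒  m·ln(0.9468229) ≤ −7·ln10  ⇒  m ≥ 294.970  ⇒  m = 295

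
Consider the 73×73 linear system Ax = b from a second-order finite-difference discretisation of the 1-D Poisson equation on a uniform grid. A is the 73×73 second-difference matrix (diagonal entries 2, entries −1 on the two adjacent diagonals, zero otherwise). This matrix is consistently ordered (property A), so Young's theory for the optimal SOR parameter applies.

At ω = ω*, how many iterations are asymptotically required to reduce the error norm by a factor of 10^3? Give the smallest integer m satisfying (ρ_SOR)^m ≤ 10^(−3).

½·tridiag(1,0,1) at n=73: λ_k = cos(kπ/74); max |λ| at k=1 ⇒ ρ_J = cos(π/74) ≈ 0.9990990.
√(1 − cos²(π/74)) = sin(π/74) ≈ 0.0424412.
ω* = 2 / (1 + 0.0424412) = 2 / 1.0424412 ≈ 1.9185734.
ρ_SOR = ω* − 1 ≈ 0.9185734.
For 3 digits: m = 3·ln10 / (−ln 0.9185734) = 6.90776/0.0849335 = 81.331; round up → m = 82.

m = 82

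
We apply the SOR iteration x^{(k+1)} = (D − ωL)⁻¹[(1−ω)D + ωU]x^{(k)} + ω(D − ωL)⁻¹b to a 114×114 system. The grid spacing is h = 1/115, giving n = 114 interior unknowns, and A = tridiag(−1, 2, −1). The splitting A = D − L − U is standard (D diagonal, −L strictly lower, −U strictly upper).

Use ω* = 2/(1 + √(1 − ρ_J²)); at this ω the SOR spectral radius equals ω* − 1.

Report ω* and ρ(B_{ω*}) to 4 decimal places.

n=114: λ(B_J) = 1 − λ(A)/2 = cos(kπ/115); k=1 gives ρ_J = 0.9996.
√(1 − cos²(π/115)) = sin(π/115) ≈ 0.02731.
ω* = 2 / (1 + 0.02731) = 2 / 1.02731 ≈ 1.9468.
At ω = 1.9468 every |λ(B_ω)| = ω−1, so ρ_SOR = 0.9468.

ω* = 1.9468, ρ_SOR = 0.9468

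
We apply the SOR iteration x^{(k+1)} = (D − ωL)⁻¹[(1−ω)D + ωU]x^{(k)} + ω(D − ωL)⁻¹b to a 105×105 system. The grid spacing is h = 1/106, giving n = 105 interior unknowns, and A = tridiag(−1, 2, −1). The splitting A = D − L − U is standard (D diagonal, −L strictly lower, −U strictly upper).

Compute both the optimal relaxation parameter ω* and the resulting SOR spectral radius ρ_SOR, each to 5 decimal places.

ω* = 1.94244, ρ_SOR = 0.94244

B_J for the 105×105 system has eigenvalues cos(kπ/106); ρ_J = cos(π/106) = 0.99956.
√(1−ρ_J²) = |sin(π/106)| = 0.029633
ω* = 2/(1 + 0.029633) = 2/1.029633 = 1.94244.
ρ_SOR = ω* − 1 = 1.94244 − 1 = 0.94244.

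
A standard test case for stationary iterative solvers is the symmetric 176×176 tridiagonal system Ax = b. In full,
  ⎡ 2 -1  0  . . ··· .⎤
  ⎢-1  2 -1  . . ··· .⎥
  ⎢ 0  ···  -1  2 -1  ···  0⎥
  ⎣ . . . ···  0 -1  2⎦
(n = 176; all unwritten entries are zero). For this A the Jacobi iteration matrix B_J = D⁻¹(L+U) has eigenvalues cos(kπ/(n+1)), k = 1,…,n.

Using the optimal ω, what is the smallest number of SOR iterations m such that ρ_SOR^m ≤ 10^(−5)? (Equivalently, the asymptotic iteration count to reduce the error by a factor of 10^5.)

spectrum of D⁻¹(L+U) = {cos(kπ/177) : 1≤k≤176}; ρ_J = cos(π/177) = 0.9998425.
√(1−ρ_J²) = |sin(π/177)| = 0.0177482
[ω*] 2 ÷ (1 + 0.0177482) = 2 ÷ 1.0177482 = 1.9651226.
ρ(B_{ω*}) = ω*−1 = 0.9651226
5·ln10 = 11.5129; −ln(0.9651226) = 0.0355001; m = ⌈11.5129/0.0355001⌉ = ⌈324.306⌉ = 325.

m = 325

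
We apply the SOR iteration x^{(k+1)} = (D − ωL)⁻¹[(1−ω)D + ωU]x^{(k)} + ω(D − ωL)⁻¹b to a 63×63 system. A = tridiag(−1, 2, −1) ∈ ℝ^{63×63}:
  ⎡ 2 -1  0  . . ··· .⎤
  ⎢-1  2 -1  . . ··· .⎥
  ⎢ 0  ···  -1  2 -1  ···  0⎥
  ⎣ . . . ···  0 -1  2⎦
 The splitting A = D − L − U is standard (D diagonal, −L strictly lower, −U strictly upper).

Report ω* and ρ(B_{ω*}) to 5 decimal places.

B_J for the 63×63 system has eigenvalues cos(kπ/64); ρ_J = cos(π/64) = 0.99880.
1 − cos²(π/64) = sin²(π/64) ⇒ √(1−ρ_J²) = sin(π/64) = 0.049068.
ω* = 2/(1 + 0.049068) = 2/1.049068 = 1.90645.
At ω = 1.90645 every |λ(B_ω)| = ω−1, so ρ_SOR = 0.90645.

ω* = 1.90645, ρ_SOR = 0.90645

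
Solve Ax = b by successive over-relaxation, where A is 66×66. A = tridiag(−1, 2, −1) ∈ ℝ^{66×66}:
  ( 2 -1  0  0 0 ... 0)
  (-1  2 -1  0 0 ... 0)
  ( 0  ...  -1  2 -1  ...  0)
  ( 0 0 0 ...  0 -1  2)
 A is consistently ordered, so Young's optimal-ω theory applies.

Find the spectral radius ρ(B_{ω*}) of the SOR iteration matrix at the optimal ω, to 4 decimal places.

[ρ_J] n=66: ρ(B_J) = cos(π/(n+1)) = cos(π/67) = 0.9989.
√(1−ρ_J²) simplifies to sin(π/67) = 0.04687.
So ω* = 2/1.04687 = 1.9105 (Young).
ρ_SOR = ω* − 1 ≈ 0.9105.

ρ_SOR = 0.9105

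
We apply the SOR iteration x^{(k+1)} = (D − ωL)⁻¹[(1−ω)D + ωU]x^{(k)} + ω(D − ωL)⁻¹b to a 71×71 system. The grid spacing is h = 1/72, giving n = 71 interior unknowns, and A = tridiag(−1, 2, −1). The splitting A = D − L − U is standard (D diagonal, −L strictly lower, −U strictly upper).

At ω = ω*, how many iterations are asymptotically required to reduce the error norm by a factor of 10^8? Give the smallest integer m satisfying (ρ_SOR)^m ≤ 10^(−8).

ρ_J = max_k |cos(kπ/72)| = cos(π/72) = 0.9990482
√(1−ρ_J²) = |sin(π/72)| = 0.0436194
ω* = 2/(1 + 0.0436194) = 2/1.0436194 = 1.9164075.
ρ(B_{ω*}) = ω*−1 = 0.9164075
(0.9164075)^m ≤ 10^{−8}  ⇒  m·ln(0.9164075) ≤ −8·ln10  ⇒  m ≥ 211.019  ⇒  m = 212

m = 212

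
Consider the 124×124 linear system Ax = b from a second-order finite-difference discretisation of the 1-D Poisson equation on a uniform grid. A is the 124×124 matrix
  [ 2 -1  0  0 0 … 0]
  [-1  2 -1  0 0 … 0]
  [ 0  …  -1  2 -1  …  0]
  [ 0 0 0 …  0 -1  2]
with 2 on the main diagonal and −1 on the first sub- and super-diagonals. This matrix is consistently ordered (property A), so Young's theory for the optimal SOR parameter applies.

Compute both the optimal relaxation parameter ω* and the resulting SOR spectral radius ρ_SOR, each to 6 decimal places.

ω* = 1.950972, ρ_SOR = 0.950972

[ρ_J] n=124: ρ(B_J) = cos(π/(n+1)) = cos(π/125) = 0.999684.
√(1−ρ_J²) = |sin(π/125)| = 0.0251301
Then 2/(1+√(1−ρ_J²)) = 2/(1+0.0251301); ω* = 2/1.0251301 = 1.950972.
[ρ_SOR] ω* − 1 = 0.950972.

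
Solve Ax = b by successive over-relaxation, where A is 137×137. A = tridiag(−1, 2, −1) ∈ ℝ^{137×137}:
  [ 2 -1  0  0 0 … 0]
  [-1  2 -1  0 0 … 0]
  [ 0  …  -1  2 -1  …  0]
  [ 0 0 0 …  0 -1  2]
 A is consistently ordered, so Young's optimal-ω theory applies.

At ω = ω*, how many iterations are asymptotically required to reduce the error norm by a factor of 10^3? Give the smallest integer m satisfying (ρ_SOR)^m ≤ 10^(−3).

m = 152

[ρ_J] n=137: ρ(B_J) = cos(π/(n+1)) = cos(π/138) = 0.9997409.
root = sin(π/138) = 0.0227632  (since 1−cos² = sin²).
So ω* = 2/1.0227632 = 1.9554869 (Young).
[ρ_SOR] ω* − 1 = 0.9554869.
3·ln10 = 6.90776; −ln(0.9554869) = 0.0455342; m = ⌈6.90776/0.0455342⌉ = ⌈151.705⌉ = 152.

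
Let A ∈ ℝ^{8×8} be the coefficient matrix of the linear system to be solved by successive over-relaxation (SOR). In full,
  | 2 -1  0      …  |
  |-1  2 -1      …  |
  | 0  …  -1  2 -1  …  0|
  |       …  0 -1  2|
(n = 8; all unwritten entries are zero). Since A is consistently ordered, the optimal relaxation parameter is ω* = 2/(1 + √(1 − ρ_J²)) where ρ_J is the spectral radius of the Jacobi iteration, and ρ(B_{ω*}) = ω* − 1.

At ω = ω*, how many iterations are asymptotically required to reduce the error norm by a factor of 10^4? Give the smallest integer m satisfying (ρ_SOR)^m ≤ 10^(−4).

[ρ_J] n=8: ρ(B_J) = cos(π/(n+1)) = cos(π/9) = 0.9396926.
√(1 − cos²(π/9)) = sin(π/9) ≈ 0.3420201.
[ω*] 2 ÷ (1 + 0.3420201) = 2 ÷ 1.3420201 = 1.4902906.
and ρ(B_{ω*}) = 1.4902906 − 1 = 0.4902906.
m ≥ 4·ln10 / (−ln 0.4902906) = 12.922; smallest integer m = 13.

m = 13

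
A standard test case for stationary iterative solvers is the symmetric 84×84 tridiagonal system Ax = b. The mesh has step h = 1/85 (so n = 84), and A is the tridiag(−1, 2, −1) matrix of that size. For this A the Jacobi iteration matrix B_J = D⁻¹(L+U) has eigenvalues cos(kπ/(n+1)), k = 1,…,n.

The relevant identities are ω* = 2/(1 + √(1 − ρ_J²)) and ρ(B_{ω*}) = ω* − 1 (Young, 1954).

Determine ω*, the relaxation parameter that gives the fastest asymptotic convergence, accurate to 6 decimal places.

With n=84, ρ(Jacobi) = cos(π/85) = 0.999317.
√(1 − cos²(π/85)) = sin(π/85) ≈ 0.0369515.
Then 2/(1+√(1−ρ_J²)) = 2/(1+0.0369515); ω* = 2/1.0369515 = 1.928731.
ρ_SOR = ω* − 1 ≈ 0.928731.

ω* = 1.928731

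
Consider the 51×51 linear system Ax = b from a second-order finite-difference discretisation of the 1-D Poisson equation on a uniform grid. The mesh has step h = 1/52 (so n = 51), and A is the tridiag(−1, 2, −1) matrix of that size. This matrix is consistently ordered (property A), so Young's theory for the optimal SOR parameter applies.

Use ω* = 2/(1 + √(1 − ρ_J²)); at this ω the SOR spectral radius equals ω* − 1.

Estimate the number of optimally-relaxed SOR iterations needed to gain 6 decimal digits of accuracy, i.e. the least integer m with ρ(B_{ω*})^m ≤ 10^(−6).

½·tridiag(1,0,1) at n=51: λ_k = cos(kπ/52); max |λ| at k=1 ⇒ ρ_J = cos(π/52) ≈ 0.9981756.
√(1−ρ_J²) simplifies to sin(π/52) = 0.0603785.
So ω* = 2/1.0603785 = 1.8861190 (Young).
ρ_SOR = ω* − 1 = 1.8861190 − 1 = 0.8861190.
m ≥ 6·ln10 / (−ln 0.8861190) = 114.268; smallest integer m = 115.

m = 115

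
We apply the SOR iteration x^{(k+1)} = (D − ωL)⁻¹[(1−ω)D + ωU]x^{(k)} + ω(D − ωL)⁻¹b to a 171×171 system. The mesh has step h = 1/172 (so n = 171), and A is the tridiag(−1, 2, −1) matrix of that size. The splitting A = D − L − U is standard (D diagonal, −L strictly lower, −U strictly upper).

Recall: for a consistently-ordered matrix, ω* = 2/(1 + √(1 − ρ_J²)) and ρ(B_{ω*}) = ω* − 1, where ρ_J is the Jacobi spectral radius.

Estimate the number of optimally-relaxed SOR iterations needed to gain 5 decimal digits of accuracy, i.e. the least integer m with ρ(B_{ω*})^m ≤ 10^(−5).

m = 316

½·tridiag(1,0,1) at n=171: λ_k = cos(kπ/172); max |λ| at k=1 ⇒ ρ_J = cos(π/172) ≈ 0.9998332.
√(1 − cos²(π/172)) = sin(π/172) ≈ 0.0182641.
So ω* = 2/1.0182641 = 1.9641270 (Young).
Hence ρ(B_{ω*}) = 1.9641270 − 1 = 0.9641270.
Need (0.9641270)^m ≤ 10^(−5): m ≥ 5·ln10/|ln 0.9641270| = 11.5129/0.0365323 = 315.143 ⇒ m = 316.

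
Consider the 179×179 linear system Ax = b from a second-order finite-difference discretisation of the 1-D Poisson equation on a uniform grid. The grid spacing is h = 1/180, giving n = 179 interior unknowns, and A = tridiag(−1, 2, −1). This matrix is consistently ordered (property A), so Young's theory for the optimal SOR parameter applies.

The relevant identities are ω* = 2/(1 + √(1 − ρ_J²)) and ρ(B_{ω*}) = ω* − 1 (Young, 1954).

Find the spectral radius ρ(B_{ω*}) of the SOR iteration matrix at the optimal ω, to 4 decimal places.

ρ_SOR = 0.9657

B_J for the 179×179 system has eigenvalues cos(kπ/180); ρ_J = cos(π/180) = 0.9998.
root = sin(π/180) = 0.01745  (since 1−cos² = sin²).
Young: ω* = 2/(1+√(1−ρ_J²)) = 2/(1+0.01745) = 2/1.01745 = 1.9657.
[ρ_SOR] ω* − 1 = 0.9657.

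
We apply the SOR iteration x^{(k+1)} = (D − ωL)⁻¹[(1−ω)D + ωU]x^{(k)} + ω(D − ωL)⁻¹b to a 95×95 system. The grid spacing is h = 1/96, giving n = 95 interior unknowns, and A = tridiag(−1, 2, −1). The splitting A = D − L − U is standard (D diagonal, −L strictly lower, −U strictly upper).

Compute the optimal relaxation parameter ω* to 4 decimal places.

ω* = 1.9366

[ρ_J] n=95: ρ(B_J) = cos(π/(n+1)) = cos(π/96) = 0.9995.
1 − cos²(π/96) = sin²(π/96) ⇒ √(1−ρ_J²) = sin(π/96) = 0.03272.
ω* = 2/(1 + 0.03272) = 2/1.03272 = 1.9366.
At ω = 1.9366 every |λ(B_ω)| = ω−1, so ρ_SOR = 0.9366.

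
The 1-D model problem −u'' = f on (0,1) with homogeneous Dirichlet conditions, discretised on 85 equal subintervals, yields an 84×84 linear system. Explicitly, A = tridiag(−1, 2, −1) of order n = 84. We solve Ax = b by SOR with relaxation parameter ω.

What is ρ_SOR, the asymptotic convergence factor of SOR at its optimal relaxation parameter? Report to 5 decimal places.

[ρ_J] n=84: ρ(B_J) = cos(π/(n+1)) = cos(π/85) = 0.99932.
root = sin(π/85) = 0.036951  (since 1−cos² = sin²).
ω* = 2 / (1 + 0.036951) = 2 / 1.036951 ≈ 1.92873.
Hence ρ(B_{ω*}) = 1.92873 − 1 = 0.92873.

ρ_SOR = 0.92873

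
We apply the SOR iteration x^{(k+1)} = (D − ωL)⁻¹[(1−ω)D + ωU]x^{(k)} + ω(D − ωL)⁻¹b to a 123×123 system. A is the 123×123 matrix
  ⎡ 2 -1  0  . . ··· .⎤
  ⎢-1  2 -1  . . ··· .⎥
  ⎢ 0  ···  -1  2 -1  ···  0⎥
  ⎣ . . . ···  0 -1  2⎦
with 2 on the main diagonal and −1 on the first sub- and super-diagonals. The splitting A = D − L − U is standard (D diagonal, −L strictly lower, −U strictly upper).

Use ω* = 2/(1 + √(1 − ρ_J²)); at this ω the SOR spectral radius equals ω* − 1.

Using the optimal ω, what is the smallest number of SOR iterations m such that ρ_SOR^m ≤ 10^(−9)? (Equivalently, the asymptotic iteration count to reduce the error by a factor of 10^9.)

[ρ_J] n=123: ρ(B_J) = cos(π/(n+1)) = cos(π/124) = 0.9996791.
√(1−ρ_J²) simplifies to sin(π/124) = 0.0253327.
ω* = 2/(1+0.0253327) = 1.9505864
ρ(B_{ω*}) = ω*−1 = 0.9505864
Need (0.9505864)^m ≤ 10^(−9): m ≥ 9·ln10/|ln 0.9505864| = 20.7233/0.0506762 = 408.936 ⇒ m = 409.

m = 409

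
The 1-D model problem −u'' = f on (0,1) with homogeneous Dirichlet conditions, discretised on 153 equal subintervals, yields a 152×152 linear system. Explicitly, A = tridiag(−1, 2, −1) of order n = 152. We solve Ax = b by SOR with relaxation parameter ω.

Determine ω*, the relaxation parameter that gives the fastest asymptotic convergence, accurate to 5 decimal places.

B_J for the 152×152 system has eigenvalues cos(kπ/153); ρ_J = cos(π/153) = 0.99979.
√(1 − cos²(π/153)) = sin(π/153) ≈ 0.020532.
[ω*] 2 ÷ (1 + 0.020532) = 2 ÷ 1.020532 = 1.95976.
ρ_SOR = ω* − 1 = 1.95976 − 1 = 0.95976.

ω* = 1.95976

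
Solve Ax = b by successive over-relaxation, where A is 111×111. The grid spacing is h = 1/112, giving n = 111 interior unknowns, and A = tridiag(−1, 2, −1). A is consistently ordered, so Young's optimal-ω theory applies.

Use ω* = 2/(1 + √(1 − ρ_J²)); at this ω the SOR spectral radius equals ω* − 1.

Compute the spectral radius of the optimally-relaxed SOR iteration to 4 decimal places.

With n=111, ρ(Jacobi) = cos(π/112) = 0.9996.
1 − cos²(π/112) = sin²(π/112) ⇒ √(1−ρ_J²) = sin(π/112) = 0.02805.
[ω*] 2 ÷ (1 + 0.02805) = 2 ÷ 1.02805 = 1.9454.
ρ(B_{ω*}) = ω*−1 = 0.9454

ρ_SOR = 0.9454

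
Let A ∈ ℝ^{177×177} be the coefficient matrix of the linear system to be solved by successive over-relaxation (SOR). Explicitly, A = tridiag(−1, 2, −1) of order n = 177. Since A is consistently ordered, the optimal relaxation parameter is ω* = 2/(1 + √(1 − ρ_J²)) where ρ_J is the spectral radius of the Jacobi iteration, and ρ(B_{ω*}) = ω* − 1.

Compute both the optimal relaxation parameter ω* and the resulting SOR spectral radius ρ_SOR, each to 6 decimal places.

B_J for the 177×177 system has eigenvalues cos(kπ/178); ρ_J = cos(π/178) = 0.999844.
√(1−ρ_J²) simplifies to sin(π/178) = 0.0176485.
ω* = 2/(1+0.0176485) = 1.965315
At ω = 1.965315 every |λ(B_ω)| = ω−1, so ρ_SOR = 0.965315.

ω* = 1.965315, ρ_SOR = 0.965315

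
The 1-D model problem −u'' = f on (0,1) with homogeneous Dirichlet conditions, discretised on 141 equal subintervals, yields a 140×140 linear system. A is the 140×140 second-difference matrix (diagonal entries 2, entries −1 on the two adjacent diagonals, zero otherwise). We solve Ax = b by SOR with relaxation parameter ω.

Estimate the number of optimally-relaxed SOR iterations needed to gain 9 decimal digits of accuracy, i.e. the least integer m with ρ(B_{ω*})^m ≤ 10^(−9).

m = 466

[ρ_J] n=140: ρ(B_J) = cos(π/(n+1)) = cos(π/141) = 0.9997518.
root = sin(π/141) = 0.0222790  (since 1−cos² = sin²).
Young: ω* = 2/(1+√(1−ρ_J²)) = 2/(1+0.0222790) = 2/1.0222790 = 1.9564131.
[ρ_SOR] ω* − 1 = 0.9564131.
Need (0.9564131)^m ≤ 10^(−9): m ≥ 9·ln10/|ln 0.9564131| = 20.7233/0.0445653 = 465.010 ⇒ m = 466.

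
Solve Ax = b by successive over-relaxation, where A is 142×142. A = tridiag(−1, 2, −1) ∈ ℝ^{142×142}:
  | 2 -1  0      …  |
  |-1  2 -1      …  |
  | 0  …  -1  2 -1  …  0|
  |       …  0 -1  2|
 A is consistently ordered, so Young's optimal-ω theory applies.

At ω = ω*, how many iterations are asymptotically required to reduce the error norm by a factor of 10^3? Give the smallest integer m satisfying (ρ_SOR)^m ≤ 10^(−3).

m = 158

B_J for the 142×142 system has eigenvalues cos(kπ/143); ρ_J = cos(π/143) = 0.9997587.
√(1−ρ_J²) = |sin(π/143)| = 0.0219674
Then 2/(1+√(1−ρ_J²)) = 2/(1+0.0219674); ω* = 2/1.0219674 = 1.9570096.
At ω = 1.9570096 every |λ(B_ω)| = ω−1, so ρ_SOR = 0.9570096.
Need (0.9570096)^m ≤ 10^(−3): m ≥ 3·ln10/|ln 0.9570096| = 6.90776/0.0439419 = 157.202 ⇒ m = 158.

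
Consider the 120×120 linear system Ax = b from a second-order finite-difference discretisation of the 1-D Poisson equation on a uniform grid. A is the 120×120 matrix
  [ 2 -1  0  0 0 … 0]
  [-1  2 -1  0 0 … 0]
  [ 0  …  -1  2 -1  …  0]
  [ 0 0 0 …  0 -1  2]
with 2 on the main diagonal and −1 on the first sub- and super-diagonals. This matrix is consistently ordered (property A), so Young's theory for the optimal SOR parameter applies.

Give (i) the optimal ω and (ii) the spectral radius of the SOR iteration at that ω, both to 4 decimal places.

n=120: λ(B_J) = 1 − λ(A)/2 = cos(kπ/121); k=1 gives ρ_J = 0.9997.
√(1−ρ_J²) = |sin(π/121)| = 0.02596
[ω*] 2 ÷ (1 + 0.02596) = 2 ÷ 1.02596 = 1.9494.
At ω = 1.9494 every |λ(B_ω)| = ω−1, so ρ_SOR = 0.9494.

ω* = 1.9494, ρ_SOR = 0.9494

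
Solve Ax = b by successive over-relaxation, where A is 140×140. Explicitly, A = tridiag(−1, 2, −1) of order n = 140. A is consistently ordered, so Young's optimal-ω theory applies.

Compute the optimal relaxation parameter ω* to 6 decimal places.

ω* = 1.956413

[ρ_J] n=140: ρ(B_J) = cos(π/(n+1)) = cos(π/141) = 0.999752.
root = sin(π/141) = 0.0222790  (since 1−cos² = sin²).
So ω* = 2/1.0222790 = 1.956413 (Young).
At ω = 1.956413 every |λ(B_ω)| = ω−1, so ρ_SOR = 0.956413.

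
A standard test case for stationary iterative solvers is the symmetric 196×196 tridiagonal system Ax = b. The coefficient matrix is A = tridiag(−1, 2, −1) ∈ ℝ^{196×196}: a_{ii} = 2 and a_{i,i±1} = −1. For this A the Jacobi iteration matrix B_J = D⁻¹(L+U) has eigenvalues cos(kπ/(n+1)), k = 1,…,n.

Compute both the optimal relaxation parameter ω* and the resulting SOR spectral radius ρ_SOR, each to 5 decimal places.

ρ_J = max_k |cos(kπ/197)| = cos(π/197) = 0.99987
root = sin(π/197) = 0.015946  (since 1−cos² = sin²).
ω* = 2/(1+0.015946) = 1.96861
At ω = 1.96861 every |λ(B_ω)| = ω−1, so ρ_SOR = 0.96861.

ω* = 1.96861, ρ_SOR = 0.96861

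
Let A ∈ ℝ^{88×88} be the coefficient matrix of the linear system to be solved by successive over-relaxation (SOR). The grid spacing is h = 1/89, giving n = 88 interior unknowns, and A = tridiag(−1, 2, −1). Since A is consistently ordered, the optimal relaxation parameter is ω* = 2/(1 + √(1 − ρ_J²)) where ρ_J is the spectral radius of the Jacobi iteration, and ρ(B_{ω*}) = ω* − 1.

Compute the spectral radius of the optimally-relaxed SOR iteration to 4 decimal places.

ρ_SOR = 0.9318

[ρ_J] n=88: ρ(B_J) = cos(π/(n+1)) = cos(π/89) = 0.9994.
√(1 − cos²(π/89)) = sin(π/89) ≈ 0.03529.
[ω*] 2 ÷ (1 + 0.03529) = 2 ÷ 1.03529 = 1.9318.
Hence ρ(B_{ω*}) = 1.9318 − 1 = 0.9318.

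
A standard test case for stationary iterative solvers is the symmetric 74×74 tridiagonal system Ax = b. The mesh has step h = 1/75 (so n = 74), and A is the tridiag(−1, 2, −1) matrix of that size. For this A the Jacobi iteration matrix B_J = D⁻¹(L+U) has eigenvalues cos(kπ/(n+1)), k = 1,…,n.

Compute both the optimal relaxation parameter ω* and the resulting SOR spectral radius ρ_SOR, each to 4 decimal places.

ω* = 1.9196, ρ_SOR = 0.9196

ρ_J = max_k |cos(kπ/75)| = cos(π/75) = 0.9991
√(1−ρ_J²) simplifies to sin(π/75) = 0.04188.
Young: ω* = 2/(1+√(1−ρ_J²)) = 2/(1+0.04188) = 2/1.04188 = 1.9196.
ρ_SOR = ω* − 1 ≈ 0.9196.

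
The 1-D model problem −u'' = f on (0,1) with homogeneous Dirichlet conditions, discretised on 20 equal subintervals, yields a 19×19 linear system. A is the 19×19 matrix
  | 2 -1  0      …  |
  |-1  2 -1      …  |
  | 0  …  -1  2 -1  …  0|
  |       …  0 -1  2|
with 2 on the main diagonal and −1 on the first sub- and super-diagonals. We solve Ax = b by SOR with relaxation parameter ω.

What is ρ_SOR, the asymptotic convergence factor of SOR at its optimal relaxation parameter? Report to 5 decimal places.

ρ_SOR = 0.72945

With n=19, ρ(Jacobi) = cos(π/20) = 0.98769.
1 − cos²(π/20) = sin²(π/20) ⇒ √(1−ρ_J²) = sin(π/20) = 0.156434.
ω* = 2/(1 + 0.156434) = 2/1.156434 = 1.72945.
ρ_SOR = ω* − 1 = 1.72945 − 1 = 0.72945.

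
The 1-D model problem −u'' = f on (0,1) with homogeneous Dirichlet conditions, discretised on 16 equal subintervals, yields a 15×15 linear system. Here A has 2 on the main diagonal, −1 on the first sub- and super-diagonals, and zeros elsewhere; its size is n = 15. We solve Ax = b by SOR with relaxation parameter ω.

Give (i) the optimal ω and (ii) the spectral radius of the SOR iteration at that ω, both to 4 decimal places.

ρ_J = max_k |cos(kπ/16)| = cos(π/16) = 0.9808
root = sin(π/16) = 0.19509  (since 1−cos² = sin²).
[ω*] 2 ÷ (1 + 0.19509) = 2 ÷ 1.19509 = 1.6735.
Hence ρ(B_{ω*}) = 1.6735 − 1 = 0.6735.

ω* = 1.6735, ρ_SOR = 0.6735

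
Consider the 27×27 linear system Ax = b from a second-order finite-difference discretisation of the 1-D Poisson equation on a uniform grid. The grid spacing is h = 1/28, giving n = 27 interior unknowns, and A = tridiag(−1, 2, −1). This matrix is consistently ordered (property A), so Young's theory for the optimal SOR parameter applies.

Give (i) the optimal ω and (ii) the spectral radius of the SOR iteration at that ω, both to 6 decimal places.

spectrum of D⁻¹(L+U) = {cos(kπ/28) : 1≤k≤27}; ρ_J = cos(π/28) = 0.993712.
√(1−ρ_J²) = |sin(π/28)| = 0.1119645
So ω* = 2/1.1119645 = 1.798619 (Young).
ρ_SOR = ω* − 1 = 1.798619 − 1 = 0.798619.

ω* = 1.798619, ρ_SOR = 0.798619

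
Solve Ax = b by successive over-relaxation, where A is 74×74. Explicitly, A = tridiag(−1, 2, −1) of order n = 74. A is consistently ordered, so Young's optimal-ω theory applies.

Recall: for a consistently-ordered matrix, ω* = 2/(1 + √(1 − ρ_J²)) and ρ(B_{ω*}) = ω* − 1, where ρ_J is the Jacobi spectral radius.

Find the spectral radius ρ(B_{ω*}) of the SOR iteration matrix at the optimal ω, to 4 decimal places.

[ρ_J] n=74: ρ(B_J) = cos(π/(n+1)) = cos(π/75) = 0.9991.
√(1−ρ_J²) = |sin(π/75)| = 0.04188
Then 2/(1+√(1−ρ_J²)) = 2/(1+0.04188); ω* = 2/1.04188 = 1.9196.
[ρ_SOR] ω* − 1 = 0.9196.

ρ_SOR = 0.9196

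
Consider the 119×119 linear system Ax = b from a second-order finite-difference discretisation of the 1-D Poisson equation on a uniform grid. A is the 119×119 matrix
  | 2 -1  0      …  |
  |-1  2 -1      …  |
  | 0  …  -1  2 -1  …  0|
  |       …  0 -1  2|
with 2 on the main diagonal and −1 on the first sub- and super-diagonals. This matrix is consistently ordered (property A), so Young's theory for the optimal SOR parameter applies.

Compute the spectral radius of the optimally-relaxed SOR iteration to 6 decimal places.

n=119: λ(B_J) = 1 − λ(A)/2 = cos(kπ/120); k=1 gives ρ_J = 0.999657.
√(1−ρ_J²) = |sin(π/120)| = 0.0261769
So ω* = 2/1.0261769 = 1.948982 (Young).
ρ(B_{ω*}) = ω*−1 = 0.948982

ρ_SOR = 0.948982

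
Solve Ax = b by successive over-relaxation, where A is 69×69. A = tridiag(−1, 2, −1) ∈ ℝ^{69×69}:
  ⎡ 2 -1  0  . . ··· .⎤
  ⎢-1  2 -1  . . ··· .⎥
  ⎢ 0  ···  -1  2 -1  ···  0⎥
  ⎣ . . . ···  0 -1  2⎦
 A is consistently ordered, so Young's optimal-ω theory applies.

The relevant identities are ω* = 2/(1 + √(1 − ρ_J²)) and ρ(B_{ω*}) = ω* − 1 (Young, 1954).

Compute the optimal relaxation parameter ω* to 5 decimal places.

ω* = 1.91412

ρ_J = max_k |cos(kπ/70)| = cos(π/70) = 0.99899
√(1−ρ_J²) simplifies to sin(π/70) = 0.044865.
ω* = 2 / (1 + 0.044865) = 2 / 1.044865 ≈ 1.91412.
[ρ_SOR] ω* − 1 = 0.91412.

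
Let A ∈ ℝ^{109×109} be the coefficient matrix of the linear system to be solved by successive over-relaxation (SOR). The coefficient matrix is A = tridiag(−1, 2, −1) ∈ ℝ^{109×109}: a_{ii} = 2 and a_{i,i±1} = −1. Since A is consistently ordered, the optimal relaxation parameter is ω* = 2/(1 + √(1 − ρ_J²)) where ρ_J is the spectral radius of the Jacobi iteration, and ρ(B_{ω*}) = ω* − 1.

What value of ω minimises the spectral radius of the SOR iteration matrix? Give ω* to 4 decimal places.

ω* = 1.9445

n=109: λ(B_J) = 1 − λ(A)/2 = cos(kπ/110); k=1 gives ρ_J = 0.9996.
1 − cos²(π/110) = sin²(π/110) ⇒ √(1−ρ_J²) = sin(π/110) = 0.02856.
ω* = 2/(1+0.02856) = 1.9445
and ρ(B_{ω*}) = 1.9445 − 1 = 0.9445.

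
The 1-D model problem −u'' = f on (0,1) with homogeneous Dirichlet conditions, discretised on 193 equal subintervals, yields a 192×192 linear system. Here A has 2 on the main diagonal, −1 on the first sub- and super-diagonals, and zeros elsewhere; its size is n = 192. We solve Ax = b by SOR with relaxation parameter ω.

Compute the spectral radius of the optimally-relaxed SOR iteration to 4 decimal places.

spectrum of D⁻¹(L+U) = {cos(kπ/193) : 1≤k≤192}; ρ_J = cos(π/193) = 0.9999.
√(1 − cos²(π/193)) = sin(π/193) ≈ 0.01628.
So ω* = 2/1.01628 = 1.9680 (Young).
At ω = 1.9680 every |λ(B_ω)| = ω−1, so ρ_SOR = 0.9680.

ρ_SOR = 0.9680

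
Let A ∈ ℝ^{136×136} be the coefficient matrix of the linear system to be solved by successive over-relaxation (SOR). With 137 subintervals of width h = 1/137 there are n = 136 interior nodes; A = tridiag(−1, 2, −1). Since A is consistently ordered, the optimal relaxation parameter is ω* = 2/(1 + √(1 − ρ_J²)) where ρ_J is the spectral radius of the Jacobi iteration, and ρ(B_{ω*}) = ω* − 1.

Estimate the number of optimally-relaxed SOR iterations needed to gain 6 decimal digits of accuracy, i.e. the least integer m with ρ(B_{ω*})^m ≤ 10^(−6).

m = 302

With n=136, ρ(Jacobi) = cos(π/137) = 0.9997371.
root = sin(π/137) = 0.0229293  (since 1−cos² = sin²).
[ω*] 2 ÷ (1 + 0.0229293) = 2 ÷ 1.0229293 = 1.9551693.
Hence ρ(B_{ω*}) = 1.9551693 − 1 = 0.9551693.
Need (0.9551693)^m ≤ 10^(−6): m ≥ 6·ln10/|ln 0.9551693| = 13.8155/0.0458667 = 301.210 ⇒ m = 302.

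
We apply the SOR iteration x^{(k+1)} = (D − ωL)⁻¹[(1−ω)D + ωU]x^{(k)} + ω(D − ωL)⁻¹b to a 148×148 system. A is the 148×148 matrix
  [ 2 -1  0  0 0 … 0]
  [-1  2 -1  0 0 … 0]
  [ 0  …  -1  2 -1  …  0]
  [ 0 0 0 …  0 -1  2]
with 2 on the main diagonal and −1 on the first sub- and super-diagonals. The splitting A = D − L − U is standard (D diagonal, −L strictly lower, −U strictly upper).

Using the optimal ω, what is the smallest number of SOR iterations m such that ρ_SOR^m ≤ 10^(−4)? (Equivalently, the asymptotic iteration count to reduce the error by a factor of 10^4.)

½·tridiag(1,0,1) at n=148: λ_k = cos(kπ/149); max |λ| at k=1 ⇒ ρ_J = cos(π/149) ≈ 0.9997777.
root = sin(π/149) = 0.0210830  (since 1−cos² = sin²).
ω* = 2/(1 + 0.0210830) = 2/1.0210830 = 1.9587046.
At ω = 1.9587046 every |λ(B_ω)| = ω−1, so ρ_SOR = 0.9587046.
For 4 digits: m = 4·ln10 / (−ln 0.9587046) = 9.21034/0.0421723 = 218.398; round up → m = 219.

m = 219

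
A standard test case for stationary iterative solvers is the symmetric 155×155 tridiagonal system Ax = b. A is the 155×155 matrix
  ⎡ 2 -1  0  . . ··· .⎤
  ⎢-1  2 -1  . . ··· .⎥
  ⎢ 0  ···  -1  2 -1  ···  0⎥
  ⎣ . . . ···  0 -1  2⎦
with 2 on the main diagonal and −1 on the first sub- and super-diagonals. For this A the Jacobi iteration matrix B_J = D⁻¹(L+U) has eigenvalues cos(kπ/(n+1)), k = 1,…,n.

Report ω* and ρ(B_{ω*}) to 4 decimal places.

[ρ_J] n=155: ρ(B_J) = cos(π/(n+1)) = cos(π/156) = 0.9998.
√(1 − cos²(π/156)) = sin(π/156) ≈ 0.02014.
So ω* = 2/1.02014 = 1.9605 (Young).
Hence ρ(B_{ω*}) = 1.9605 − 1 = 0.9605.

ω* = 1.9605, ρ_SOR = 0.9605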